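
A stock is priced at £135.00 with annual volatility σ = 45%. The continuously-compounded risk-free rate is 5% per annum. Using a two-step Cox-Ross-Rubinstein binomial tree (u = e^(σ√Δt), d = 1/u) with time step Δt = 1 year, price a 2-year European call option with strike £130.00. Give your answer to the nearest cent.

CRR parameters: u = e^(σ√Δt) = e^(0.45·√1) = 1.5683, d = 1/u = 0.6376
Per-period rate: rΔt = 0.05·1 = 0.05, so R = e^0.05 = 1.0513
Risk-neutral probability p = (e^0.05 − 0.6376)/(1.5683 − 0.6376) = 0.4136/0.9307 = 0.4445
Terminal stock prices: S_uu = 332, S_ud = 135, S_dd = 54.89
Terminal payoffs (S − K): max(202, 0) = 202, max(5, 0) = 5, max(-75.11, 0) = 0
Node u (S = 211.7): V_u = e^(−0.05)·[0.4445·202.0464 + 0.5555·5.0000] = 88.0623
Node d (S = 86.08): V_d = e^(−0.05)·[0.4445·5.0000 + 0.5555·0.0000] = 2.1139
Node 0 (S = 135): V_0 = e^(−0.05)·[0.4445·88.0623 + 0.5555·2.1139] = 38.3476

£38.35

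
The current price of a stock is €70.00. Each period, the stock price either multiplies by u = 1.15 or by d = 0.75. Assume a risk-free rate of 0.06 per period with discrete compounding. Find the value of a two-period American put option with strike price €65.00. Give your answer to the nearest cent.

Risk-neutral probability p = (1 + 0.06 − 0.75)/(1.15 − 0.75) = 0.3100/0.4000 = 0.7750
Terminal stock prices: S_uu = 92.57, S_ud = 60.38, S_dd = 39.38
Terminal payoffs (K − S): max(-27.57, 0) = 0, max(4.625, 0) = 4.625, max(25.62, 0) = 25.62
Node u (S = 80.5): continuation = 1/1.06·[0.7750·0.0000 + 0.2250·4.6250] = 0.9817; exercise value = 0.0000 ≤ continuation, so V_u = 0.9817
Node d (S = 52.5): continuation = 1/1.06·[0.7750·4.6250 + 0.2250·25.6250] = 8.8208; exercise value = 12.5000 > continuation, so V_d = 12.5000 (exercise)
Node 0 (S = 70): continuation = 1/1.06·[0.7750·0.9817 + 0.2250·12.5000] = 3.3711; exercise value = 0.0000 ≤ continuation, so V_0 = 3.3711

€3.37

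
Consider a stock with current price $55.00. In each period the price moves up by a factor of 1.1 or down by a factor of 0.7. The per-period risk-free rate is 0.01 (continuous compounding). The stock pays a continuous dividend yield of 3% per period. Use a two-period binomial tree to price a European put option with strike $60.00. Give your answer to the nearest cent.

Per-period risk-free factor R = e^0.01 = 1.0101; dividend-adjusted growth = e^(0.01−0.03) = 0.9802.
Risk-neutral probability p = (0.9802 − 0.7)/(1.1 − 0.7) = 0.2802/0.4000 = 0.7005
Terminal stock prices: S_uu = 66.55, S_ud = 42.35, S_dd = 26.95
Terminal payoffs (K − S): max(-6.55, 0) = 0, max(17.65, 0) = 17.65, max(33.05, 0) = 33.05
Node u (S = 60.5): V_u = e^(−0.01)·[0.7005·0.0000 + 0.2995·17.6500] = 5.2336
Node d (S = 38.5): V_d = e^(−0.01)·[0.7005·17.6500 + 0.2995·33.0500] = 22.0408
Node 0 (S = 55): V_0 = e^(−0.01)·[0.7005·5.2336 + 0.2995·22.0408] = 10.1653

$10.17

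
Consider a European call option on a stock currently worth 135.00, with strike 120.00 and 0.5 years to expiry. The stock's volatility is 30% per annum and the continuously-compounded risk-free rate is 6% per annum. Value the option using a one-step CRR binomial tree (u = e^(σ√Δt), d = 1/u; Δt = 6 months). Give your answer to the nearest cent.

CRR parameters: u = e^(σ√Δt) = e^(0.3·√0.5) = 1.2363, d = 1/u = 0.8089
Per-period rate: rΔt = 0.06·0.5 = 0.03, so R = e^0.03 = 1.0305
Risk-neutral probability p = (e^0.03 − 0.8089)/(1.2363 − 0.8089) = 0.2216/0.4275 = 0.5184
Terminal stock prices: S_u = 166.9, S_d = 109.2
Terminal payoffs (S − K): max(46.9, 0) = 46.9, max(-10.8, 0) = 0
Node 0 (S = 135): V_0 = e^(−0.03)·[0.5184·46.9020 + 0.4816·0.0000] = 23.5959

23.60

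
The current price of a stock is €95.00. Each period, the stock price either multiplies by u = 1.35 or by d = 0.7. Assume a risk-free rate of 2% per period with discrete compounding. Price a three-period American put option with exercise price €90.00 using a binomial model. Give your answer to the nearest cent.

€17.26

Risk-neutral probability p = (1 + 0.02 − 0.7)/(1.35 − 0.7) = 0.3200/0.6500 = 0.4923
Terminal stock prices: S_uuu = 233.7, S_uud = 121.2, S_udd = 62.84, S_ddd = 32.58
Terminal payoffs (K − S): max(-143.7, 0) = 0, max(-31.2, 0) = 0, max(27.16, 0) = 27.16, max(57.42, 0) = 57.42
Node uu (S = 173.1): continuation = 1/1.02·[0.4923·0.0000 + 0.5077·0.0000] = 0.0000; exercise value = 0.0000 ≤ continuation, so V_uu = 0.0000
Node ud (S = 89.77): continuation = 1/1.02·[0.4923·0.0000 + 0.5077·27.1575] = 13.5173; exercise value = 0.2250 ≤ continuation, so V_ud = 13.5173
Node dd (S = 46.55): continuation = 1/1.02·[0.4923·27.1575 + 0.5077·57.4150] = 41.6853; exercise value = 43.4500 > continuation, so V_dd = 43.4500 (exercise)
Node u (S = 128.2): continuation = 1/1.02·[0.4923·0.0000 + 0.5077·13.5173] = 6.7281; exercise value = 0.0000 ≤ continuation, so V_u = 6.7281
Node d (S = 66.5): continuation = 1/1.02·[0.4923·13.5173 + 0.5077·43.4500] = 28.1509; exercise value = 23.5000 ≤ continuation, so V_d = 28.1509
Node 0 (S = 95): continuation = 1/1.02·[0.4923·6.7281 + 0.5077·28.1509] = 17.2591; exercise value = 0.0000 ≤ continuation, so V_0 = 17.2591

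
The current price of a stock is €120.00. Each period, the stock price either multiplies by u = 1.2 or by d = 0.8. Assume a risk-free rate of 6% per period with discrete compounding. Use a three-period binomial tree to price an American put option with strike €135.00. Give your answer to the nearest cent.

Risk-neutral probability p = (1 + 0.06 − 0.8)/(1.2 − 0.8) = 0.2600/0.4000 = 0.6500
Terminal stock prices: S_uuu = 207.4, S_uud = 138.2, S_udd = 92.16, S_ddd = 61.44
Terminal payoffs (K − S): max(-72.36, 0) = 0, max(-3.24, 0) = 0, max(42.84, 0) = 42.84, max(73.56, 0) = 73.56
Node uu (S = 172.8): continuation = 1/1.06·[0.6500·0.0000 + 0.3500·0.0000] = 0.0000; exercise value = 0.0000 ≤ continuation, so V_uu = 0.0000
Node ud (S = 115.2): continuation = 1/1.06·[0.6500·0.0000 + 0.3500·42.8400] = 14.1453; exercise value = 19.8000 > continuation, so V_ud = 19.8000 (exercise)
Node dd (S = 76.8): continuation = 1/1.06·[0.6500·42.8400 + 0.3500·73.5600] = 50.5585; exercise value = 58.2000 > continuation, so V_dd = 58.2000 (exercise)
Node u (S = 144): continuation = 1/1.06·[0.6500·0.0000 + 0.3500·19.8000] = 6.5377; exercise value = 0.0000 ≤ continuation, so V_u = 6.5377
Node d (S = 96): continuation = 1/1.06·[0.6500·19.8000 + 0.3500·58.2000] = 31.3585; exercise value = 39.0000 > continuation, so V_d = 39.0000 (exercise)
Node 0 (S = 120): continuation = 1/1.06·[0.6500·6.5377 + 0.3500·39.0000] = 16.8863; exercise value = 15.0000 ≤ continuation, so V_0 = 16.8863

€16.89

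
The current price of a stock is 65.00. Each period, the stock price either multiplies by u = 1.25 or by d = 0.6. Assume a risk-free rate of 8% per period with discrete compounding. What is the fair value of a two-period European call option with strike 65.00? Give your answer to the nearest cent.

Risk-neutral probability p = (1 + 0.08 − 0.6)/(1.25 − 0.6) = 0.4800/0.6500 = 0.7385
Terminal stock prices: S_uu = 101.6, S_ud = 48.75, S_dd = 23.4
Terminal payoffs (S − K): max(36.56, 0) = 36.56, max(-16.25, 0) = 0, max(-41.6, 0) = 0
Node u (S = 81.25): V_u = 1/1.08·[0.7385·36.5625 + 0.2615·0.0000] = 25.0000
Node d (S = 39): V_d = 1/1.08·[0.7385·0.0000 + 0.2615·0.0000] = 0.0000
Node 0 (S = 65): V_0 = 1/1.08·[0.7385·25.0000 + 0.2615·0.0000] = 17.0940

17.09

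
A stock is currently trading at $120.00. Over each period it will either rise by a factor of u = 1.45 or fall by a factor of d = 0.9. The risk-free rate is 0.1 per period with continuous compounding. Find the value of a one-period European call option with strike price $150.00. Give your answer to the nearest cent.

Risk-neutral probability p = (e^0.1 − 0.9)/(1.45 − 0.9) = 0.2052/0.5500 = 0.3730
Terminal stock prices: S_u = 174, S_d = 108
Terminal payoffs (S − K): max(24, 0) = 24, max(-42, 0) = 0
Node 0 (S = 120): V_0 = e^(−0.1)·[0.3730·24.0000 + 0.6270·0.0000] = 8.1009

$8.10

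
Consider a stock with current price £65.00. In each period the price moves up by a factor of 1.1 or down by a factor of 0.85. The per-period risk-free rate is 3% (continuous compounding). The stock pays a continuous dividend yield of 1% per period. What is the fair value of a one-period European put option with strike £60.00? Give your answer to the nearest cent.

£1.47

Per-period risk-free factor R = e^0.03 = 1.0305; dividend-adjusted growth = e^(0.03−0.01) = 1.0202.
Risk-neutral probability p = (1.0202 − 0.85)/(1.1 − 0.85) = 0.1702/0.2500 = 0.6808
Terminal stock prices: S_u = 71.5, S_d = 55.25
Terminal payoffs (K − S): max(-11.5, 0) = 0, max(4.75, 0) = 4.75
Node 0 (S = 65): V_0 = e^(−0.03)·[0.6808·0.0000 + 0.3192·4.7500] = 1.4714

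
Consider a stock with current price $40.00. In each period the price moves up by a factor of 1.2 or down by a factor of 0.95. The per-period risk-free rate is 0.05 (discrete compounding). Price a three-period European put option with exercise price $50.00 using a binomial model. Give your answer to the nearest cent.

Risk-neutral probability p = (1 + 0.05 − 0.95)/(1.2 − 0.95) = 0.1000/0.2500 = 0.4000
Terminal stock prices: S_uuu = 69.12, S_uud = 54.72, S_udd = 43.32, S_ddd = 34.29
Terminal payoffs (K − S): max(-19.12, 0) = 0, max(-4.72, 0) = 0, max(6.68, 0) = 6.68, max(15.71, 0) = 15.71
Node uu (S = 57.6): V_uu = 1/1.05·[0.4000·0.0000 + 0.6000·0.0000] = 0.0000
Node ud (S = 45.6): V_ud = 1/1.05·[0.4000·0.0000 + 0.6000·6.6800] = 3.8171
Node dd (S = 36.1): V_dd = 1/1.05·[0.4000·6.6800 + 0.6000·15.7050] = 11.5190
Node u (S = 48): V_u = 1/1.05·[0.4000·0.0000 + 0.6000·3.8171] = 2.1812
Node d (S = 38): V_d = 1/1.05·[0.4000·3.8171 + 0.6000·11.5190] = 8.0365
Node 0 (S = 40): V_0 = 1/1.05·[0.4000·2.1812 + 0.6000·8.0365] = 5.4232

$5.42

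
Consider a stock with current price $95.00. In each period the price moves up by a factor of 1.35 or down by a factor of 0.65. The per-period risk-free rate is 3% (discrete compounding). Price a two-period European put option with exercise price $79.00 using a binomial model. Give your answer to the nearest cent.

Risk-neutral probability p = (1 + 0.03 − 0.65)/(1.35 − 0.65) = 0.3800/0.7000 = 0.5429
Terminal stock prices: S_uu = 173.1, S_ud = 83.36, S_dd = 40.14
Terminal payoffs (K − S): max(-94.14, 0) = 0, max(-4.362, 0) = 0, max(38.86, 0) = 38.86
Node u (S = 128.2): V_u = 1/1.03·[0.5429·0.0000 + 0.4571·0.0000] = 0.0000
Node d (S = 61.75): V_d = 1/1.03·[0.5429·0.0000 + 0.4571·38.8625] = 17.2483
Node 0 (S = 95): V_0 = 1/1.03·[0.5429·0.0000 + 0.4571·17.2483] = 7.6553

$7.66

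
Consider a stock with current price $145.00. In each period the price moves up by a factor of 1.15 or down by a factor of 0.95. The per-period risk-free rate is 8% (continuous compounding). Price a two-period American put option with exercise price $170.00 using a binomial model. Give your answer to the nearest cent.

$25.00

Risk-neutral probability p = (e^0.08 − 0.95)/(1.15 − 0.95) = 0.1333/0.2000 = 0.6664
Terminal stock prices: S_uu = 191.8, S_ud = 158.4, S_dd = 130.9
Terminal payoffs (K − S): max(-21.76, 0) = 0, max(11.59, 0) = 11.59, max(39.14, 0) = 39.14
Node u (S = 166.8): continuation = e^(−0.08)·[0.6664·0.0000 + 0.3336·11.5875] = 3.5680; exercise value = 3.2500 ≤ continuation, so V_u = 3.5680
Node d (S = 137.8): continuation = e^(−0.08)·[0.6664·11.5875 + 0.3336·39.1375] = 19.1798; exercise value = 32.2500 > continuation, so V_d = 32.2500 (exercise)
Node 0 (S = 145): continuation = e^(−0.08)·[0.6664·3.5680 + 0.3336·32.2500] = 12.1254; exercise value = 25.0000 > continuation, so V_0 = 25.0000 (exercise)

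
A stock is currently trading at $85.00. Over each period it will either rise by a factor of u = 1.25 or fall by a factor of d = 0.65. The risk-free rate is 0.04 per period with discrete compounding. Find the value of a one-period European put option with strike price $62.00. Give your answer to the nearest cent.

$2.27

Risk-neutral probability p = (1 + 0.04 − 0.65)/(1.25 − 0.65) = 0.3900/0.6000 = 0.6500
Terminal stock prices: S_u = 106.2, S_d = 55.25
Terminal payoffs (K − S): max(-44.25, 0) = 0, max(6.75, 0) = 6.75
Node 0 (S = 85): V_0 = 1/1.04·[0.6500·0.0000 + 0.3500·6.7500] = 2.2716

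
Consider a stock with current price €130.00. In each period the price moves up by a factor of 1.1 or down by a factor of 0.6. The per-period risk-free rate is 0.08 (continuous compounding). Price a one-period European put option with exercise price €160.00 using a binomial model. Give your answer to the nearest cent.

€17.70

Risk-neutral probability p = (e^0.08 − 0.6)/(1.1 − 0.6) = 0.4833/0.5000 = 0.9666
Terminal stock prices: S_u = 143, S_d = 78
Terminal payoffs (K − S): max(17, 0) = 17, max(82, 0) = 82
Node 0 (S = 130): V_0 = e^(−0.08)·[0.9666·17.0000 + 0.0334·82.0000] = 17.6986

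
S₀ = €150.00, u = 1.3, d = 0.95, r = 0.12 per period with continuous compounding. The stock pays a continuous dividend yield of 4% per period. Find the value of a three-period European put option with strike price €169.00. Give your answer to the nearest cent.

€6.69

Per-period risk-free factor R = e^0.12 = 1.1275; dividend-adjusted growth = e^(0.12−0.04) = 1.0833.
Risk-neutral probability p = (1.0833 − 0.95)/(1.3 − 0.95) = 0.1333/0.3500 = 0.3808
Terminal stock prices: S_uuu = 329.6, S_uud = 240.8, S_udd = 176, S_ddd = 128.6
Terminal payoffs (K − S): max(-160.6, 0) = 0, max(-71.83, 0) = 0, max(-6.987, 0) = 0, max(40.39, 0) = 40.39
Node uu (S = 253.5): V_uu = e^(−0.12)·[0.3808·0.0000 + 0.6192·0.0000] = 0.0000
Node ud (S = 185.2): V_ud = e^(−0.12)·[0.3808·0.0000 + 0.6192·0.0000] = 0.0000
Node dd (S = 135.4): V_dd = e^(−0.12)·[0.3808·0.0000 + 0.6192·40.3938] = 22.1828
Node u (S = 195): V_u = e^(−0.12)·[0.3808·0.0000 + 0.6192·0.0000] = 0.0000
Node d (S = 142.5): V_d = e^(−0.12)·[0.3808·0.0000 + 0.6192·22.1828] = 12.1820
Node 0 (S = 150): V_0 = e^(−0.12)·[0.3808·0.0000 + 0.6192·12.1820] = 6.6899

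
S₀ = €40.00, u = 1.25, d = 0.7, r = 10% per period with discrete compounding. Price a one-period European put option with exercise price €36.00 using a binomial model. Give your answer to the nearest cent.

Risk-neutral probability p = (1 + 0.1 − 0.7)/(1.25 − 0.7) = 0.4000/0.5500 = 0.7273
Terminal stock prices: S_u = 50, S_d = 28
Terminal payoffs (K − S): max(-14, 0) = 0, max(8, 0) = 8
Node 0 (S = 40): V_0 = 1/1.1·[0.7273·0.0000 + 0.2727·8.0000] = 1.9835

€1.98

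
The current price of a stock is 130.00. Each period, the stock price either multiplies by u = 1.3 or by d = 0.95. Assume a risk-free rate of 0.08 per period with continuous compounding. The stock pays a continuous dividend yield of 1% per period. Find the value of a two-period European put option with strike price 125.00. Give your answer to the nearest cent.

2.76

Per-period risk-free factor R = e^0.08 = 1.0833; dividend-adjusted growth = e^(0.08−0.01) = 1.0725.
Risk-neutral probability p = (1.0725 − 0.95)/(1.3 − 0.95) = 0.1225/0.3500 = 0.3500
Terminal stock prices: S_uu = 219.7, S_ud = 160.5, S_dd = 117.3
Terminal payoffs (K − S): max(-94.7, 0) = 0, max(-35.55, 0) = 0, max(7.675, 0) = 7.675
Node u (S = 169): V_u = e^(−0.08)·[0.3500·0.0000 + 0.6500·0.0000] = 0.0000
Node d (S = 123.5): V_d = e^(−0.08)·[0.3500·0.0000 + 0.6500·7.6750] = 4.6050
Node 0 (S = 130): V_0 = e^(−0.08)·[0.3500·0.0000 + 0.6500·4.6050] = 2.7630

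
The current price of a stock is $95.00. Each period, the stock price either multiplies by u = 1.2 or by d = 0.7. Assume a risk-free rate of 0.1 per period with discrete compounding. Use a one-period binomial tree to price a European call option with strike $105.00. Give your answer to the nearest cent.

Risk-neutral probability p = (1 + 0.1 − 0.7)/(1.2 − 0.7) = 0.4000/0.5000 = 0.8000
Terminal stock prices: S_u = 114, S_d = 66.5
Terminal payoffs (S − K): max(9, 0) = 9, max(-38.5, 0) = 0
Node 0 (S = 95): V_0 = 1/1.1·[0.8000·9.0000 + 0.2000·0.0000] = 6.5455

$6.55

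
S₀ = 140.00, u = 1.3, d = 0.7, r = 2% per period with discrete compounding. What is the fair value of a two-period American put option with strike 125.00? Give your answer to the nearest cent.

Risk-neutral probability p = (1 + 0.02 − 0.7)/(1.3 − 0.7) = 0.3200/0.6000 = 0.5333
Terminal stock prices: S_uu = 236.6, S_ud = 127.4, S_dd = 68.6
Terminal payoffs (K − S): max(-111.6, 0) = 0, max(-2.4, 0) = 0, max(56.4, 0) = 56.4
Node u (S = 182): continuation = 1/1.02·[0.5333·0.0000 + 0.4667·0.0000] = 0.0000; exercise value = 0.0000 ≤ continuation, so V_u = 0.0000
Node d (S = 98): continuation = 1/1.02·[0.5333·0.0000 + 0.4667·56.4000] = 25.8039; exercise value = 27.0000 > continuation, so V_d = 27.0000 (exercise)
Node 0 (S = 140): continuation = 1/1.02·[0.5333·0.0000 + 0.4667·27.0000] = 12.3529; exercise value = 0.0000 ≤ continuation, so V_0 = 12.3529

12.35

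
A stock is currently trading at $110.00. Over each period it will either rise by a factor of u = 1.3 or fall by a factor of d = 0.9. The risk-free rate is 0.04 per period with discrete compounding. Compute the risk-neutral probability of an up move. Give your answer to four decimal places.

Risk-neutral probability p = (1 + 0.04 − 0.9)/(1.3 − 0.9) = 0.1400/0.4000 = 0.3500

p = 0.3500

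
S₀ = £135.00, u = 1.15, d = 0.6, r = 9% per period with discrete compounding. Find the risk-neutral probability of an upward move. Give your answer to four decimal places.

Risk-neutral probability p = (1 + 0.09 − 0.6)/(1.15 − 0.6) = 0.4900/0.5500 = 0.8909

p = 0.8909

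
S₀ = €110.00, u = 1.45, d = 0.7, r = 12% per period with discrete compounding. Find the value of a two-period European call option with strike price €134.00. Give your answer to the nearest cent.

Risk-neutral probability p = (1 + 0.12 − 0.7)/(1.45 − 0.7) = 0.4200/0.7500 = 0.5600
Terminal stock prices: S_uu = 231.3, S_ud = 111.6, S_dd = 53.9
Terminal payoffs (S − K): max(97.28, 0) = 97.28, max(-22.35, 0) = 0, max(-80.1, 0) = 0
Node u (S = 159.5): V_u = 1/1.12·[0.5600·97.2750 + 0.4400·0.0000] = 48.6375
Node d (S = 77): V_d = 1/1.12·[0.5600·0.0000 + 0.4400·0.0000] = 0.0000
Node 0 (S = 110): V_0 = 1/1.12·[0.5600·48.6375 + 0.4400·0.0000] = 24.3188

€24.32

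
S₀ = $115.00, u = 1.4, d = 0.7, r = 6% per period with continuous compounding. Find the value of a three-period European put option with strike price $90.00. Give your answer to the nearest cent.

$8.12

Risk-neutral probability p = (e^0.06 − 0.7)/(1.4 − 0.7) = 0.3618/0.7000 = 0.5169
Terminal stock prices: S_uuu = 315.6, S_uud = 157.8, S_udd = 78.89, S_ddd = 39.44
Terminal payoffs (K − S): max(-225.6, 0) = 0, max(-67.78, 0) = 0, max(11.11, 0) = 11.11, max(50.56, 0) = 50.56
Node uu (S = 225.4): V_uu = e^(−0.06)·[0.5169·0.0000 + 0.4831·0.0000] = 0.0000
Node ud (S = 112.7): V_ud = e^(−0.06)·[0.5169·0.0000 + 0.4831·11.1100] = 5.0546
Node dd (S = 56.35): V_dd = e^(−0.06)·[0.5169·11.1100 + 0.4831·50.5550] = 28.4088
Node u (S = 161): V_u = e^(−0.06)·[0.5169·0.0000 + 0.4831·5.0546] = 2.2996
Node d (S = 80.5): V_d = e^(−0.06)·[0.5169·5.0546 + 0.4831·28.4088] = 15.3854
Node 0 (S = 115): V_0 = e^(−0.06)·[0.5169·2.2996 + 0.4831·15.3854] = 8.1192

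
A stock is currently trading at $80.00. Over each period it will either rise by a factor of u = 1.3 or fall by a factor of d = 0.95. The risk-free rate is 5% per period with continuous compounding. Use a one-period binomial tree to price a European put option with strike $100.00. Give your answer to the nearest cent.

Risk-neutral probability p = (e^0.05 − 0.95)/(1.3 − 0.95) = 0.1013/0.3500 = 0.2893
Terminal stock prices: S_u = 104, S_d = 76
Terminal payoffs (K − S): max(-4, 0) = 0, max(24, 0) = 24
Node 0 (S = 80): V_0 = e^(−0.05)·[0.2893·0.0000 + 0.7107·24.0000] = 16.2239

$16.22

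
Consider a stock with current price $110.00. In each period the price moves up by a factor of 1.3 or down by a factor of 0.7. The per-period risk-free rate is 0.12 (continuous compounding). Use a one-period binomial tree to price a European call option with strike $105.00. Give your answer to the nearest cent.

$24.01

Risk-neutral probability p = (e^0.12 − 0.7)/(1.3 − 0.7) = 0.4275/0.6000 = 0.7125
Terminal stock prices: S_u = 143, S_d = 77
Terminal payoffs (S − K): max(38, 0) = 38, max(-28, 0) = 0
Node 0 (S = 110): V_0 = e^(−0.12)·[0.7125·38.0000 + 0.2875·0.0000] = 24.0132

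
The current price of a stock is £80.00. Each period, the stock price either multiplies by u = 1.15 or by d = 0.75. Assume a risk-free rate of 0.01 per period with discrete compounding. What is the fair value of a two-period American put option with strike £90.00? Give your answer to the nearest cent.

Risk-neutral probability p = (1 + 0.01 − 0.75)/(1.15 − 0.75) = 0.2600/0.4000 = 0.6500
Terminal stock prices: S_uu = 105.8, S_ud = 69, S_dd = 45
Terminal payoffs (K − S): max(-15.8, 0) = 0, max(21, 0) = 21, max(45, 0) = 45
Node u (S = 92): continuation = 1/1.01·[0.6500·0.0000 + 0.3500·21.0000] = 7.2772; exercise value = 0.0000 ≤ continuation, so V_u = 7.2772
Node d (S = 60): continuation = 1/1.01·[0.6500·21.0000 + 0.3500·45.0000] = 29.1089; exercise value = 30.0000 > continuation, so V_d = 30.0000 (exercise)
Node 0 (S = 80): continuation = 1/1.01·[0.6500·7.2772 + 0.3500·30.0000] = 15.0794; exercise value = 10.0000 ≤ continuation, so V_0 = 15.0794

£15.08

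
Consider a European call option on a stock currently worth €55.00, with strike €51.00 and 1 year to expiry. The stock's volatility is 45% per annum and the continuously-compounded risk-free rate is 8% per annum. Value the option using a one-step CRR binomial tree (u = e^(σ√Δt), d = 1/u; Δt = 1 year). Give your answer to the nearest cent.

€15.58

CRR parameters: u = e^(σ√Δt) = e^(0.45·√1) = 1.5683, d = 1/u = 0.6376
Per-period rate: rΔt = 0.08·1 = 0.08, so R = e^0.08 = 1.0833
Risk-neutral probability p = (e^0.08 − 0.6376)/(1.5683 − 0.6376) = 0.4457/0.9307 = 0.4789
Terminal stock prices: S_u = 86.26, S_d = 35.07
Terminal payoffs (S − K): max(35.26, 0) = 35.26, max(-15.93, 0) = 0
Node 0 (S = 55): V_0 = e^(−0.08)·[0.4789·35.2572 + 0.5211·0.0000] = 15.5849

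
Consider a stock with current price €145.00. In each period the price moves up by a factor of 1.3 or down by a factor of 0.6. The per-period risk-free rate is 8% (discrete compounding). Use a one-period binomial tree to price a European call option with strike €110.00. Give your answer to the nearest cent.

€49.84

Risk-neutral probability p = (1 + 0.08 − 0.6)/(1.3 − 0.6) = 0.4800/0.7000 = 0.6857
Terminal stock prices: S_u = 188.5, S_d = 87
Terminal payoffs (S − K): max(78.5, 0) = 78.5, max(-23, 0) = 0
Node 0 (S = 145): V_0 = 1/1.08·[0.6857·78.5000 + 0.3143·0.0000] = 49.8413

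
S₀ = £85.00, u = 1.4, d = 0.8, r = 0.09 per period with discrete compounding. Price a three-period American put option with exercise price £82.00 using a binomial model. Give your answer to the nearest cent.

£7.36

Risk-neutral probability p = (1 + 0.09 − 0.8)/(1.4 − 0.8) = 0.2900/0.6000 = 0.4833
Terminal stock prices: S_uuu = 233.2, S_uud = 133.3, S_udd = 76.16, S_ddd = 43.52
Terminal payoffs (K − S): max(-151.2, 0) = 0, max(-51.28, 0) = 0, max(5.84, 0) = 5.84, max(38.48, 0) = 38.48
Node uu (S = 166.6): continuation = 1/1.09·[0.4833·0.0000 + 0.5167·0.0000] = 0.0000; exercise value = 0.0000 ≤ continuation, so V_uu = 0.0000
Node ud (S = 95.2): continuation = 1/1.09·[0.4833·0.0000 + 0.5167·5.8400] = 2.7682; exercise value = 0.0000 ≤ continuation, so V_ud = 2.7682
Node dd (S = 54.4): continuation = 1/1.09·[0.4833·5.8400 + 0.5167·38.4800] = 20.8294; exercise value = 27.6000 > continuation, so V_dd = 27.6000 (exercise)
Node u (S = 119): continuation = 1/1.09·[0.4833·0.0000 + 0.5167·2.7682] = 1.3121; exercise value = 0.0000 ≤ continuation, so V_u = 1.3121
Node d (S = 68): continuation = 1/1.09·[0.4833·2.7682 + 0.5167·27.6000] = 14.3101; exercise value = 14.0000 ≤ continuation, so V_d = 14.3101
Node 0 (S = 85): continuation = 1/1.09·[0.4833·1.3121 + 0.5167·14.3101] = 7.3649; exercise value = 0.0000 ≤ continuation, so V_0 = 7.3649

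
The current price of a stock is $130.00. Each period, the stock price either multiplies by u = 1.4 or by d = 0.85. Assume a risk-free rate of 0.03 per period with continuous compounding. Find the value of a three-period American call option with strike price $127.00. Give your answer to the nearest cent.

$27.01

Risk-neutral probability p = (e^0.03 − 0.85)/(1.4 − 0.85) = 0.1805/0.5500 = 0.3281
Terminal stock prices: S_uuu = 356.7, S_uud = 216.6, S_udd = 131.5, S_ddd = 79.84
Terminal payoffs (S − K): max(229.7, 0) = 229.7, max(89.58, 0) = 89.58, max(4.495, 0) = 4.495, max(-47.16, 0) = 0
Node uu (S = 254.8): continuation = e^(−0.03)·[0.3281·229.7200 + 0.6719·89.5800] = 131.5534; exercise value = 127.8000 ≤ continuation, so V_uu = 131.5534
Node ud (S = 154.7): continuation = e^(−0.03)·[0.3281·89.5800 + 0.6719·4.4950] = 31.4534; exercise value = 27.7000 ≤ continuation, so V_ud = 31.4534
Node dd (S = 93.92): continuation = e^(−0.03)·[0.3281·4.4950 + 0.6719·0.0000] = 1.4312; exercise value = 0.0000 ≤ continuation, so V_dd = 1.4312
Node u (S = 182): continuation = e^(−0.03)·[0.3281·131.5534 + 0.6719·31.4534] = 62.3959; exercise value = 55.0000 ≤ continuation, so V_u = 62.3959
Node d (S = 110.5): continuation = e^(−0.03)·[0.3281·31.4534 + 0.6719·1.4312] = 10.9481; exercise value = 0.0000 ≤ continuation, so V_d = 10.9481
Node 0 (S = 130): continuation = e^(−0.03)·[0.3281·62.3959 + 0.6719·10.9481] = 27.0056; exercise value = 3.0000 ≤ continuation, so V_0 = 27.0056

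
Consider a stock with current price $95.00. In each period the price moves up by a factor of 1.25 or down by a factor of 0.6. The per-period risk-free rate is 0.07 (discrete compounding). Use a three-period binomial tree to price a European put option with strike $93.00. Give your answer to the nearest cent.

Risk-neutral probability p = (1 + 0.07 − 0.6)/(1.25 − 0.6) = 0.4700/0.6500 = 0.7231
Terminal stock prices: S_uuu = 185.5, S_uud = 89.06, S_udd = 42.75, S_ddd = 20.52
Terminal payoffs (K − S): max(-92.55, 0) = 0, max(3.938, 0) = 3.938, max(50.25, 0) = 50.25, max(72.48, 0) = 72.48
Node uu (S = 148.4): V_uu = 1/1.07·[0.7231·0.0000 + 0.2769·3.9375] = 1.0191
Node ud (S = 71.25): V_ud = 1/1.07·[0.7231·3.9375 + 0.2769·50.2500] = 15.6659
Node dd (S = 34.2): V_dd = 1/1.07·[0.7231·50.2500 + 0.2769·72.4800] = 52.7159
Node u (S = 118.8): V_u = 1/1.07·[0.7231·1.0191 + 0.2769·15.6659] = 4.7431
Node d (S = 57): V_d = 1/1.07·[0.7231·15.6659 + 0.2769·52.7159] = 24.2298
Node 0 (S = 95): V_0 = 1/1.07·[0.7231·4.7431 + 0.2769·24.2298] = 9.4761

$9.48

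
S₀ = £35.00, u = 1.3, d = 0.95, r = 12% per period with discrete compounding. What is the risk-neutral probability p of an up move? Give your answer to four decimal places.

p = 0.4857

Risk-neutral probability p = (1 + 0.12 − 0.95)/(1.3 − 0.95) = 0.1700/0.3500 = 0.4857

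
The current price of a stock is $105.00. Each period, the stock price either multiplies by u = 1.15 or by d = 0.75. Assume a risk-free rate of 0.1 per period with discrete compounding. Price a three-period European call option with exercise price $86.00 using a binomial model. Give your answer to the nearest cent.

$41.01

Risk-neutral probability p = (1 + 0.1 − 0.75)/(1.15 − 0.75) = 0.3500/0.4000 = 0.8750
Terminal stock prices: S_uuu = 159.7, S_uud = 104.1, S_udd = 67.92, S_ddd = 44.3
Terminal payoffs (S − K): max(73.69, 0) = 73.69, max(18.15, 0) = 18.15, max(-18.08, 0) = 0, max(-41.7, 0) = 0
Node uu (S = 138.9): V_uu = 1/1.1·[0.8750·73.6919 + 0.1250·18.1469] = 60.6807
Node ud (S = 90.56): V_ud = 1/1.1·[0.8750·18.1469 + 0.1250·0.0000] = 14.4350
Node dd (S = 59.06): V_dd = 1/1.1·[0.8750·0.0000 + 0.1250·0.0000] = 0.0000
Node u (S = 120.7): V_u = 1/1.1·[0.8750·60.6807 + 0.1250·14.4350] = 49.9091
Node d (S = 78.75): V_d = 1/1.1·[0.8750·14.4350 + 0.1250·0.0000] = 11.4824
Node 0 (S = 105): V_0 = 1/1.1·[0.8750·49.9091 + 0.1250·11.4824] = 41.0052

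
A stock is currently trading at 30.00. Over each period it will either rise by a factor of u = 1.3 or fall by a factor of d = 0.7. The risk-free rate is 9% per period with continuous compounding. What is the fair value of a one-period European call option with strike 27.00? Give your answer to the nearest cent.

7.20

Risk-neutral probability p = (e^0.09 − 0.7)/(1.3 − 0.7) = 0.3942/0.6000 = 0.6570
Terminal stock prices: S_u = 39, S_d = 21
Terminal payoffs (S − K): max(12, 0) = 12, max(-6, 0) = 0
Node 0 (S = 30): V_0 = e^(−0.09)·[0.6570·12.0000 + 0.3430·0.0000] = 7.2050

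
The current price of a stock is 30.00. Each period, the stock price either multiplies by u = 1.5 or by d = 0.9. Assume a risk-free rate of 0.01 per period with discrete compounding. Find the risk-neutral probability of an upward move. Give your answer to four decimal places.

p = 0.1833

Risk-neutral probability p = (1 + 0.01 − 0.9)/(1.5 − 0.9) = 0.1100/0.6000 = 0.1833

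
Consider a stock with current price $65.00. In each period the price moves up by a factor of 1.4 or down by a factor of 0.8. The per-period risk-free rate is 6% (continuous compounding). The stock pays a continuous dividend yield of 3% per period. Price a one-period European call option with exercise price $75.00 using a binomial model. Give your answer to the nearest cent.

Per-period risk-free factor R = e^0.06 = 1.0618; dividend-adjusted growth = e^(0.06−0.03) = 1.0305.
Risk-neutral probability p = (1.0305 − 0.8)/(1.4 − 0.8) = 0.2305/0.6000 = 0.3841
Terminal stock prices: S_u = 91, S_d = 52
Terminal payoffs (S − K): max(16, 0) = 16, max(-23, 0) = 0
Node 0 (S = 65): V_0 = e^(−0.06)·[0.3841·16.0000 + 0.6159·0.0000] = 5.7876

$5.79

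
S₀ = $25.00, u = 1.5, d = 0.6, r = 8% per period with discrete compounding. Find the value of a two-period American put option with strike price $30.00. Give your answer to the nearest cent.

$8.08

Risk-neutral probability p = (1 + 0.08 − 0.6)/(1.5 − 0.6) = 0.4800/0.9000 = 0.5333
Terminal stock prices: S_uu = 56.25, S_ud = 22.5, S_dd = 9
Terminal payoffs (K − S): max(-26.25, 0) = 0, max(7.5, 0) = 7.5, max(21, 0) = 21
Node u (S = 37.5): continuation = 1/1.08·[0.5333·0.0000 + 0.4667·7.5000] = 3.2407; exercise value = 0.0000 ≤ continuation, so V_u = 3.2407
Node d (S = 15): continuation = 1/1.08·[0.5333·7.5000 + 0.4667·21.0000] = 12.7778; exercise value = 15.0000 > continuation, so V_d = 15.0000 (exercise)
Node 0 (S = 25): continuation = 1/1.08·[0.5333·3.2407 + 0.4667·15.0000] = 8.0818; exercise value = 5.0000 ≤ continuation, so V_0 = 8.0818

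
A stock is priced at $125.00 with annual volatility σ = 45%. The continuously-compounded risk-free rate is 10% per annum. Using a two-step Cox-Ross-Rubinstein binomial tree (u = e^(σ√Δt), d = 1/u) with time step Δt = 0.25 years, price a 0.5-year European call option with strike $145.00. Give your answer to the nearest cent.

CRR parameters: u = e^(σ√Δt) = e^(0.45·√0.25) = 1.2523, d = 1/u = 0.7985
Per-period rate: rΔt = 0.1·0.25 = 0.025, so R = e^0.025 = 1.0253
Risk-neutral probability p = (e^0.025 − 0.7985)/(1.2523 − 0.7985) = 0.2268/0.4538 = 0.4998
Terminal stock prices: S_uu = 196, S_ud = 125, S_dd = 79.7
Terminal payoffs (S − K): max(51.04, 0) = 51.04, max(-20, 0) = 0, max(-65.3, 0) = 0
Node u (S = 156.5): V_u = e^(−0.025)·[0.4998·51.0390 + 0.5002·0.0000] = 24.8780
Node d (S = 99.81): V_d = e^(−0.025)·[0.4998·0.0000 + 0.5002·0.0000] = 0.0000
Node 0 (S = 125): V_0 = e^(−0.025)·[0.4998·24.8780 + 0.5002·0.0000] = 12.1263

$12.13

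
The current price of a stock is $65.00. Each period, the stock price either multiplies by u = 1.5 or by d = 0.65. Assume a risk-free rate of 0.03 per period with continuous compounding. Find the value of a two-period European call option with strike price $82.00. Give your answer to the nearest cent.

$12.12

Risk-neutral probability p = (e^0.03 − 0.65)/(1.5 − 0.65) = 0.3805/0.8500 = 0.4476
Terminal stock prices: S_uu = 146.2, S_ud = 63.38, S_dd = 27.46
Terminal payoffs (S − K): max(64.25, 0) = 64.25, max(-18.62, 0) = 0, max(-54.54, 0) = 0
Node u (S = 97.5): V_u = e^(−0.03)·[0.4476·64.2500 + 0.5524·0.0000] = 27.9080
Node d (S = 42.25): V_d = e^(−0.03)·[0.4476·0.0000 + 0.5524·0.0000] = 0.0000
Node 0 (S = 65): V_0 = e^(−0.03)·[0.4476·27.9080 + 0.5524·0.0000] = 12.1222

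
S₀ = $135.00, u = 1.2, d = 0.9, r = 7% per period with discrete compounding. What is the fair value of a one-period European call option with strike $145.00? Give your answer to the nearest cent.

Risk-neutral probability p = (1 + 0.07 − 0.9)/(1.2 − 0.9) = 0.1700/0.3000 = 0.5667
Terminal stock prices: S_u = 162, S_d = 121.5
Terminal payoffs (S − K): max(17, 0) = 17, max(-23.5, 0) = 0
Node 0 (S = 135): V_0 = 1/1.07·[0.5667·17.0000 + 0.4333·0.0000] = 9.0031

$9.00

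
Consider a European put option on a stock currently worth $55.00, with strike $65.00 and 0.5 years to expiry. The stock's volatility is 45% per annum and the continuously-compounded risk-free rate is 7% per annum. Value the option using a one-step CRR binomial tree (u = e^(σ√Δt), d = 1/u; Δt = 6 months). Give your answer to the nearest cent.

$12.64

CRR parameters: u = e^(σ√Δt) = e^(0.45·√0.5) = 1.3746, d = 1/u = 0.7275
Per-period rate: rΔt = 0.07·0.5 = 0.035, so R = e^0.035 = 1.0356
Risk-neutral probability p = (e^0.035 − 0.7275)/(1.3746 − 0.7275) = 0.3082/0.6472 = 0.4762
Terminal stock prices: S_u = 75.61, S_d = 40.01
Terminal payoffs (K − S): max(-10.61, 0) = 0, max(24.99, 0) = 24.99
Node 0 (S = 55): V_0 = e^(−0.035)·[0.4762·0.0000 + 0.5238·24.9898] = 12.6406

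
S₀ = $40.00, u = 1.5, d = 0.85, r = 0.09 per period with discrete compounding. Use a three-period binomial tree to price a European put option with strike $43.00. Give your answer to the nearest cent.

Risk-neutral probability p = (1 + 0.09 − 0.85)/(1.5 − 0.85) = 0.2400/0.6500 = 0.3692
Terminal stock prices: S_uuu = 135, S_uud = 76.5, S_udd = 43.35, S_ddd = 24.56
Terminal payoffs (K − S): max(-92, 0) = 0, max(-33.5, 0) = 0, max(-0.35, 0) = 0, max(18.44, 0) = 18.44
Node uu (S = 90): V_uu = 1/1.09·[0.3692·0.0000 + 0.6308·0.0000] = 0.0000
Node ud (S = 51): V_ud = 1/1.09·[0.3692·0.0000 + 0.6308·0.0000] = 0.0000
Node dd (S = 28.9): V_dd = 1/1.09·[0.3692·0.0000 + 0.6308·18.4350] = 10.6681
Node u (S = 60): V_u = 1/1.09·[0.3692·0.0000 + 0.6308·0.0000] = 0.0000
Node d (S = 34): V_d = 1/1.09·[0.3692·0.0000 + 0.6308·10.6681] = 6.1735
Node 0 (S = 40): V_0 = 1/1.09·[0.3692·0.0000 + 0.6308·6.1735] = 3.5725

$3.57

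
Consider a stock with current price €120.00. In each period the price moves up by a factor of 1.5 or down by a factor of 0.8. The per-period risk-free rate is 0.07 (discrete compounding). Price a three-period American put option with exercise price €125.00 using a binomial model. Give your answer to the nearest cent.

Risk-neutral probability p = (1 + 0.07 − 0.8)/(1.5 − 0.8) = 0.2700/0.7000 = 0.3857
Terminal stock prices: S_uuu = 405, S_uud = 216, S_udd = 115.2, S_ddd = 61.44
Terminal payoffs (K − S): max(-280, 0) = 0, max(-91, 0) = 0, max(9.8, 0) = 9.8, max(63.56, 0) = 63.56
Node uu (S = 270): continuation = 1/1.07·[0.3857·0.0000 + 0.6143·0.0000] = 0.0000; exercise value = 0.0000 ≤ continuation, so V_uu = 0.0000
Node ud (S = 144): continuation = 1/1.07·[0.3857·0.0000 + 0.6143·9.8000] = 5.6262; exercise value = 0.0000 ≤ continuation, so V_ud = 5.6262
Node dd (S = 76.8): continuation = 1/1.07·[0.3857·9.8000 + 0.6143·63.5600] = 40.0224; exercise value = 48.2000 > continuation, so V_dd = 48.2000 (exercise)
Node u (S = 180): continuation = 1/1.07·[0.3857·0.0000 + 0.6143·5.6262] = 3.2300; exercise value = 0.0000 ≤ continuation, so V_u = 3.2300
Node d (S = 96): continuation = 1/1.07·[0.3857·5.6262 + 0.6143·48.2000] = 29.6997; exercise value = 29.0000 ≤ continuation, so V_d = 29.6997
Node 0 (S = 120): continuation = 1/1.07·[0.3857·3.2300 + 0.6143·29.6997] = 18.2149; exercise value = 5.0000 ≤ continuation, so V_0 = 18.2149

€18.21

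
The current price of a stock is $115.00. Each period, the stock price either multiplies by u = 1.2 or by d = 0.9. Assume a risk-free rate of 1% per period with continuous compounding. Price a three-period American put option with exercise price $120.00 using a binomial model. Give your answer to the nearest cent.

Risk-neutral probability p = (e^0.01 − 0.9)/(1.2 − 0.9) = 0.1101/0.3000 = 0.3668
Terminal stock prices: S_uuu = 198.7, S_uud = 149, S_udd = 111.8, S_ddd = 83.84
Terminal payoffs (K − S): max(-78.72, 0) = 0, max(-29.04, 0) = 0, max(8.22, 0) = 8.22, max(36.16, 0) = 36.16
Node uu (S = 165.6): continuation = e^(−0.01)·[0.3668·0.0000 + 0.6332·0.0000] = 0.0000; exercise value = 0.0000 ≤ continuation, so V_uu = 0.0000
Node ud (S = 124.2): continuation = e^(−0.01)·[0.3668·0.0000 + 0.6332·8.2200] = 5.1528; exercise value = 0.0000 ≤ continuation, so V_ud = 5.1528
Node dd (S = 93.15): continuation = e^(−0.01)·[0.3668·8.2200 + 0.6332·36.1650] = 25.6560; exercise value = 26.8500 > continuation, so V_dd = 26.8500 (exercise)
Node u (S = 138): continuation = e^(−0.01)·[0.3668·0.0000 + 0.6332·5.1528] = 3.2301; exercise value = 0.0000 ≤ continuation, so V_u = 3.2301
Node d (S = 103.5): continuation = e^(−0.01)·[0.3668·5.1528 + 0.6332·26.8500] = 18.7028; exercise value = 16.5000 ≤ continuation, so V_d = 18.7028
Node 0 (S = 115): continuation = e^(−0.01)·[0.3668·3.2301 + 0.6332·18.7028] = 12.8973; exercise value = 5.0000 ≤ continuation, so V_0 = 12.8973

$12.90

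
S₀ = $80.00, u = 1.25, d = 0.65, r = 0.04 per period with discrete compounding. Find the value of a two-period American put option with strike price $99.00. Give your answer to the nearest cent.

Risk-neutral probability p = (1 + 0.04 − 0.65)/(1.25 − 0.65) = 0.3900/0.6000 = 0.6500
Terminal stock prices: S_uu = 125, S_ud = 65, S_dd = 33.8
Terminal payoffs (K − S): max(-26, 0) = 0, max(34, 0) = 34, max(65.2, 0) = 65.2
Node u (S = 100): continuation = 1/1.04·[0.6500·0.0000 + 0.3500·34.0000] = 11.4423; exercise value = 0.0000 ≤ continuation, so V_u = 11.4423
Node d (S = 52): continuation = 1/1.04·[0.6500·34.0000 + 0.3500·65.2000] = 43.1923; exercise value = 47.0000 > continuation, so V_d = 47.0000 (exercise)
Node 0 (S = 80): continuation = 1/1.04·[0.6500·11.4423 + 0.3500·47.0000] = 22.9687; exercise value = 19.0000 ≤ continuation, so V_0 = 22.9687

$22.97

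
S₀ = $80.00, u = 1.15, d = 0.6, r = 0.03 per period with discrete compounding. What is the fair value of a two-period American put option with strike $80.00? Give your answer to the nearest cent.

$10.77

Risk-neutral probability p = (1 + 0.03 − 0.6)/(1.15 − 0.6) = 0.4300/0.5500 = 0.7818
Terminal stock prices: S_uu = 105.8, S_ud = 55.2, S_dd = 28.8
Terminal payoffs (K − S): max(-25.8, 0) = 0, max(24.8, 0) = 24.8, max(51.2, 0) = 51.2
Node u (S = 92): continuation = 1/1.03·[0.7818·0.0000 + 0.2182·24.8000] = 5.2533; exercise value = 0.0000 ≤ continuation, so V_u = 5.2533
Node d (S = 48): continuation = 1/1.03·[0.7818·24.8000 + 0.2182·51.2000] = 29.6699; exercise value = 32.0000 > continuation, so V_d = 32.0000 (exercise)
Node 0 (S = 80): continuation = 1/1.03·[0.7818·5.2533 + 0.2182·32.0000] = 10.7660; exercise value = 0.0000 ≤ continuation, so V_0 = 10.7660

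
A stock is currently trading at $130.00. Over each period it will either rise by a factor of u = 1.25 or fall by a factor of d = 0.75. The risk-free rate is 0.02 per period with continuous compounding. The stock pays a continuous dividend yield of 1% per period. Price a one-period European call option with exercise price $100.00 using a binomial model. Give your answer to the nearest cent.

$31.86

Per-period risk-free factor R = e^0.02 = 1.0202; dividend-adjusted growth = e^(0.02−0.01) = 1.0101.
Risk-neutral probability p = (1.0101 − 0.75)/(1.25 − 0.75) = 0.2601/0.5000 = 0.5201
Terminal stock prices: S_u = 162.5, S_d = 97.5
Terminal payoffs (S − K): max(62.5, 0) = 62.5, max(-2.5, 0) = 0
Node 0 (S = 130): V_0 = e^(−0.02)·[0.5201·62.5000 + 0.4799·0.0000] = 31.8626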